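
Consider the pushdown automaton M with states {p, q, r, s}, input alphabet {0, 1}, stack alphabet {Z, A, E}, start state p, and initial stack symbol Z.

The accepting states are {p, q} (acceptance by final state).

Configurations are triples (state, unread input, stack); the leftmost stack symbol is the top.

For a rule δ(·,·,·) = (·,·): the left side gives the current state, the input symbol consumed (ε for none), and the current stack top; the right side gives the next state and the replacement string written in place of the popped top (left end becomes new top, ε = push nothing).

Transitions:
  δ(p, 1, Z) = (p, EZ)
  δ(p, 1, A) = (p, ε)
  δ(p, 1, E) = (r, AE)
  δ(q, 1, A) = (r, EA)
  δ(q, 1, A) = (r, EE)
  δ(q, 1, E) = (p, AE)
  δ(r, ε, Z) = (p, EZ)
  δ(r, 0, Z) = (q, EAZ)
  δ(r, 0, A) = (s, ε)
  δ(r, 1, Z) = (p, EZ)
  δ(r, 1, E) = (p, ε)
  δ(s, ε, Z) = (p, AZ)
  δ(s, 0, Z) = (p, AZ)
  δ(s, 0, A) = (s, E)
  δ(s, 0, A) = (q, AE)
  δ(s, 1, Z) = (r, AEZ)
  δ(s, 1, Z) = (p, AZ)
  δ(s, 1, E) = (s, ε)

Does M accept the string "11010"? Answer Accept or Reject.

One accepting computation: (p, 11010, Z) ⊢ (p, 1010, EZ) ⊢ (r, 010, AEZ) ⊢ (s, 10, EZ) ⊢ (s, 0, Z) ⊢ (p, ε, AZ)
All input consumed and state p ∈ F.

Accept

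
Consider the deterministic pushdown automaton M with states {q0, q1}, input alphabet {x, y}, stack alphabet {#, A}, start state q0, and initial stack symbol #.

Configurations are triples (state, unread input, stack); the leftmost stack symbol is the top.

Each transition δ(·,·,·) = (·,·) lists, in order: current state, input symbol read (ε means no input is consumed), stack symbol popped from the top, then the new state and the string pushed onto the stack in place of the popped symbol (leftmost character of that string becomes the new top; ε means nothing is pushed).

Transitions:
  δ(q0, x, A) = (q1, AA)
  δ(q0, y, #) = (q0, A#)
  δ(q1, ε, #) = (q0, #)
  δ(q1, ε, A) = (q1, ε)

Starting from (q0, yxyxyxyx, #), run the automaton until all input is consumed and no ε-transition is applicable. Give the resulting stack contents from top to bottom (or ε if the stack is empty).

#

(q0, yxyxyxyx, #)
  read y, top #: go to q0, push A# → (q0, xyxyxyx, A#)
  read x, top A: go to q1, push AA → (q1, yxyxyx, AA#)
  ε-move, top A: go to q1, push ε → (q1, yxyxyx, A#)
  ε-move, top A: go to q1, push ε → (q1, yxyxyx, #)
  ε-move, top #: go to q0, push # → (q0, yxyxyx, #)
  read y, top #: go to q0, push A# → (q0, xyxyx, A#)
  read x, top A: go to q1, push AA → (q1, yxyx, AA#)
  ε-move, top A: go to q1, push ε → (q1, yxyx, A#)
  ε-move, top A: go to q1, push ε → (q1, yxyx, #)
  ε-move, top #: go to q0, push # → (q0, yxyx, #)
  read y, top #: go to q0, push A# → (q0, xyx, A#)
  read x, top A: go to q1, push AA → (q1, yx, AA#)
  ε-move, top A: go to q1, push ε → (q1, yx, A#)
  ε-move, top A: go to q1, push ε → (q1, yx, #)
  ε-move, top #: go to q0, push # → (q0, yx, #)
  read y, top #: go to q0, push A# → (q0, x, A#)
  read x, top A: go to q1, push AA → (q1, ε, AA#)
  ε-move, top A: go to q1, push ε → (q1, ε, A#)
  ε-move, top A: go to q1, push ε → (q1, ε, #)
  ε-move, top #: go to q0, push # → (q0, ε, #)
All input consumed in state q0 with stack #.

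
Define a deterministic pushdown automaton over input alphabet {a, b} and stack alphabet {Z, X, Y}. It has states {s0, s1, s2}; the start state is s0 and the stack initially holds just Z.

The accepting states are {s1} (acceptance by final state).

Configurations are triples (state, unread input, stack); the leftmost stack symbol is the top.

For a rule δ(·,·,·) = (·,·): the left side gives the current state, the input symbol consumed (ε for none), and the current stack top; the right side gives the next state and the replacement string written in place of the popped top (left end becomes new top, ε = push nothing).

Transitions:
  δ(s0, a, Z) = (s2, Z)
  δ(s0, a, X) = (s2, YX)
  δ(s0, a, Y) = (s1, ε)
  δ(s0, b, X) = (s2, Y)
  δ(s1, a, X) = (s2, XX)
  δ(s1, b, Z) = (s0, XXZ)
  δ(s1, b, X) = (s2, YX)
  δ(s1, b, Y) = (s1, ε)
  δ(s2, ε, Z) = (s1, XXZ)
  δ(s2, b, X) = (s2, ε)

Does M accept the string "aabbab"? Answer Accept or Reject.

(s0, aabbab, Z) ⊢ (s2, abbab, Z) ⊢ (s1, abbab, XXZ) ⊢ (s2, bbab, XXXZ) ⊢ (s2, bab, XXZ) ⊢ (s2, ab, XZ)
No transition applies at (s2, ab, XZ); input not fully consumed.

Reject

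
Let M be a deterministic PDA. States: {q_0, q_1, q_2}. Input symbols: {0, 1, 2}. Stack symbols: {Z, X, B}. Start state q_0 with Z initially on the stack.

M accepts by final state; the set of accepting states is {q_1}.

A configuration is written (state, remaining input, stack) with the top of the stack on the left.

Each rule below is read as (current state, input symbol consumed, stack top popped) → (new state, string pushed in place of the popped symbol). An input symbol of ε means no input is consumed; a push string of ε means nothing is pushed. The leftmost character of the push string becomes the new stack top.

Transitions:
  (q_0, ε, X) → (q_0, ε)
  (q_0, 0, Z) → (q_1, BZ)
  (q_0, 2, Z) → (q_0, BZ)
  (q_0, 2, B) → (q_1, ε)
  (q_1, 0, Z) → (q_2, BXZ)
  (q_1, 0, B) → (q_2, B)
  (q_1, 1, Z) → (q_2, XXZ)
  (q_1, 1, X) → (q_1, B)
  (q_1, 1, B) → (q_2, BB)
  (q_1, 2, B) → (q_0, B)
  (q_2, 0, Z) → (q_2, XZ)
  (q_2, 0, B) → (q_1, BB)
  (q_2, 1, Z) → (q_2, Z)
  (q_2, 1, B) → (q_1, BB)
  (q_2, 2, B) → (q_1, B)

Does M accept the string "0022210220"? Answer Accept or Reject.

(q_0, 0022210220, Z) ⊢ (q_1, 022210220, BZ) ⊢ (q_2, 22210220, BZ) ⊢ (q_1, 2210220, BZ) ⊢ (q_0, 210220, BZ) ⊢ (q_1, 10220, Z) ⊢ (q_2, 0220, XXZ)
No transition applies at (q_2, 0220, XXZ); input not fully consumed.

Reject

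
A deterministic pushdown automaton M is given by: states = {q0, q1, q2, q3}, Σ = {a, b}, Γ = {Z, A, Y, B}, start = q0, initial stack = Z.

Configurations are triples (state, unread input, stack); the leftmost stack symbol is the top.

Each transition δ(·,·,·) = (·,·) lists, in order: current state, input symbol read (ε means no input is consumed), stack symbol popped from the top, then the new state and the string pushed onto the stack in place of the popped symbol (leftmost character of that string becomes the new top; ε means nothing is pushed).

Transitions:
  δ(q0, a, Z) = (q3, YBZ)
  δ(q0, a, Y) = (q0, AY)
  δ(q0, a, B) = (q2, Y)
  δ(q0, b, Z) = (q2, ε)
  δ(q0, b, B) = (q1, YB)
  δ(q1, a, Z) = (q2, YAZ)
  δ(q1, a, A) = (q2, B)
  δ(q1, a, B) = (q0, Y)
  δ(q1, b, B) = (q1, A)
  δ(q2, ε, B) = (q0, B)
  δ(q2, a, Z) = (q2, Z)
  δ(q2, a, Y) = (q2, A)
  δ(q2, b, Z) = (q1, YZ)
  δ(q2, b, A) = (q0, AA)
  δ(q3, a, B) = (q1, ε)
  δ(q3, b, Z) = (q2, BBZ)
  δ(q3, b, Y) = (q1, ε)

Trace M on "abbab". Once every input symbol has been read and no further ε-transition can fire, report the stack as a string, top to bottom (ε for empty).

(q0, abbab, Z)
  read a, top Z: go to q3, push YBZ → (q3, bbab, YBZ)
  read b, top Y: go to q1, push ε → (q1, bab, BZ)
  read b, top B: go to q1, push A → (q1, ab, AZ)
  read a, top A: go to q2, push B → (q2, b, BZ)
  ε-move, top B: go to q0, push B → (q0, b, BZ)
  read b, top B: go to q1, push YB → (q1, ε, YBZ)
All input consumed in state q1 with stack YBZ.

YBZ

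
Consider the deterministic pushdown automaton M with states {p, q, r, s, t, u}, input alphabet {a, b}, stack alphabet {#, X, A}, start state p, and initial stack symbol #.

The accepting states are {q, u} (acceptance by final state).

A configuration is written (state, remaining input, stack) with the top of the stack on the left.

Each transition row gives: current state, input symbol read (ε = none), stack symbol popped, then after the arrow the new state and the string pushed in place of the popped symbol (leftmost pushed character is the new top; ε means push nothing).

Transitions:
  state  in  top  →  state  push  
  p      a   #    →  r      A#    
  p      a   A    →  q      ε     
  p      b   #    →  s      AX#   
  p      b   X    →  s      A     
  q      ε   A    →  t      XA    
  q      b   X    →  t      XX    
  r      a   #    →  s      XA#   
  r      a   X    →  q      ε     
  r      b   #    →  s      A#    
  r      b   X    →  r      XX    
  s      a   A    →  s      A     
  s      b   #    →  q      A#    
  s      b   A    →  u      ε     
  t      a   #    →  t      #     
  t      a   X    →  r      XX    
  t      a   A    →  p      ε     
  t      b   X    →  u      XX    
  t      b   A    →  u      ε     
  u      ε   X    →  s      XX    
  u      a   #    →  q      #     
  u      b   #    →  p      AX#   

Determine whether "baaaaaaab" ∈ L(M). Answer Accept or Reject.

Accept

(p, baaaaaaab, #)
  read b, top #: go to s, push AX# → (s, aaaaaaab, AX#)
  read a, top A: go to s, push A → (s, aaaaaab, AX#)
  read a, top A: go to s, push A → (s, aaaaab, AX#)
  read a, top A: go to s, push A → (s, aaaab, AX#)
  read a, top A: go to s, push A → (s, aaab, AX#)
  read a, top A: go to s, push A → (s, aab, AX#)
  read a, top A: go to s, push A → (s, ab, AX#)
  read a, top A: go to s, push A → (s, b, AX#)
  read b, top A: go to u, push ε → (u, ε, X#)
All input consumed; state u ∈ F.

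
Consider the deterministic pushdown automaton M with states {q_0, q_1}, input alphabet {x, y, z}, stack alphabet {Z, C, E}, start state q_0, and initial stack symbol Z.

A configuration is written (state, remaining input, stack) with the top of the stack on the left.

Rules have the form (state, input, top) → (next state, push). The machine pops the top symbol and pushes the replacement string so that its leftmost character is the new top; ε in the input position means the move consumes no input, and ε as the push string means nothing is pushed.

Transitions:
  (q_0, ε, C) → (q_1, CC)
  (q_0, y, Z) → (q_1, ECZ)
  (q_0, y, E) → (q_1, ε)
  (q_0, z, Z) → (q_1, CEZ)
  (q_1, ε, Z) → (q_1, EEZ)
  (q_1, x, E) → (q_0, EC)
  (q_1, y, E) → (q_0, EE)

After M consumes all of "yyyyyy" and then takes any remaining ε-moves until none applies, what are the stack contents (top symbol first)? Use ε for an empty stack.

EECZ

(q_0, yyyyyy, Z)
  read y, top Z: go to q_1, push ECZ → (q_1, yyyyy, ECZ)
  read y, top E: go to q_0, push EE → (q_0, yyyy, EECZ)
  read y, top E: go to q_1, push ε → (q_1, yyy, ECZ)
  read y, top E: go to q_0, push EE → (q_0, yy, EECZ)
  read y, top E: go to q_1, push ε → (q_1, y, ECZ)
  read y, top E: go to q_0, push EE → (q_0, ε, EECZ)
All input consumed in state q_0 with stack EECZ.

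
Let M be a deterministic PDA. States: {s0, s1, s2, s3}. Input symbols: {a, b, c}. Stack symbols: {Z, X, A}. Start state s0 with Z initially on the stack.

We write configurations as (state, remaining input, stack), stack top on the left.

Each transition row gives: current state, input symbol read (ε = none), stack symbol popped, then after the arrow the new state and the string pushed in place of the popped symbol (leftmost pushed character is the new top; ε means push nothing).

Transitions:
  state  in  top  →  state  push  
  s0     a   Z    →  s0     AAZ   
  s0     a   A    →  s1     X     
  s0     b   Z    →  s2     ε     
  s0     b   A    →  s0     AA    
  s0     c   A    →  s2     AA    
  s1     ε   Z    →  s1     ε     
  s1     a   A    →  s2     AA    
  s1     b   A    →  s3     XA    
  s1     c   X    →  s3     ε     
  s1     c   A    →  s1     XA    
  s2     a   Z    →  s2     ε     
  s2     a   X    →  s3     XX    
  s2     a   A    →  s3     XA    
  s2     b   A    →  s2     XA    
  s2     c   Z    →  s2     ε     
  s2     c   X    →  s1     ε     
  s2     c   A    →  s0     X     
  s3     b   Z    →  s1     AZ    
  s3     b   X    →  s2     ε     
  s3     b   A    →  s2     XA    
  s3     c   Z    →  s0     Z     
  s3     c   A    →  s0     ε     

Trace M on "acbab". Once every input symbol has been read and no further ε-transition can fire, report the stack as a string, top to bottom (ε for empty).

(s0, acbab, Z)
  read a, top Z: go to s0, push AAZ → (s0, cbab, AAZ)
  read c, top A: go to s2, push AA → (s2, bab, AAAZ)
  read b, top A: go to s2, push XA → (s2, ab, XAAAZ)
  read a, top X: go to s3, push XX → (s3, b, XXAAAZ)
  read b, top X: go to s2, push ε → (s2, ε, XAAAZ)
All input consumed in state s2 with stack XAAAZ.

XAAAZ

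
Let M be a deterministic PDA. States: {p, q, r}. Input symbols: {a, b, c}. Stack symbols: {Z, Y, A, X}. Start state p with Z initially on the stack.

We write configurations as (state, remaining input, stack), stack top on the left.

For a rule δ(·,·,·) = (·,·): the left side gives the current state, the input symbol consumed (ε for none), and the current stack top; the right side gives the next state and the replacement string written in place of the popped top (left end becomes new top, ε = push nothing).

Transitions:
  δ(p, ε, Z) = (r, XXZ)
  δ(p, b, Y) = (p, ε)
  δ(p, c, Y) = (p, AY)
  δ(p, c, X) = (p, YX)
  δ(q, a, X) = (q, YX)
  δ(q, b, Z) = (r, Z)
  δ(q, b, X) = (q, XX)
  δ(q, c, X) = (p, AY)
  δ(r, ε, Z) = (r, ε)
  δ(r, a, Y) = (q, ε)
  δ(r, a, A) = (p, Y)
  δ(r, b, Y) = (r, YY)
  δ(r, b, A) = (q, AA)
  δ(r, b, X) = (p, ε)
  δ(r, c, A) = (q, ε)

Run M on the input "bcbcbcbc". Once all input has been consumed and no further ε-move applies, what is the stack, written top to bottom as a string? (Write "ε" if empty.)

(p, bcbcbcbc, Z)
  ε-move, top Z: go to r, push XXZ → (r, bcbcbcbc, XXZ)
  read b, top X: go to p, push ε → (p, cbcbcbc, XZ)
  read c, top X: go to p, push YX → (p, bcbcbc, YXZ)
  read b, top Y: go to p, push ε → (p, cbcbc, XZ)
  read c, top X: go to p, push YX → (p, bcbc, YXZ)
  read b, top Y: go to p, push ε → (p, cbc, XZ)
  read c, top X: go to p, push YX → (p, bc, YXZ)
  read b, top Y: go to p, push ε → (p, c, XZ)
  read c, top X: go to p, push YX → (p, ε, YXZ)
All input consumed in state p with stack YXZ.

YXZ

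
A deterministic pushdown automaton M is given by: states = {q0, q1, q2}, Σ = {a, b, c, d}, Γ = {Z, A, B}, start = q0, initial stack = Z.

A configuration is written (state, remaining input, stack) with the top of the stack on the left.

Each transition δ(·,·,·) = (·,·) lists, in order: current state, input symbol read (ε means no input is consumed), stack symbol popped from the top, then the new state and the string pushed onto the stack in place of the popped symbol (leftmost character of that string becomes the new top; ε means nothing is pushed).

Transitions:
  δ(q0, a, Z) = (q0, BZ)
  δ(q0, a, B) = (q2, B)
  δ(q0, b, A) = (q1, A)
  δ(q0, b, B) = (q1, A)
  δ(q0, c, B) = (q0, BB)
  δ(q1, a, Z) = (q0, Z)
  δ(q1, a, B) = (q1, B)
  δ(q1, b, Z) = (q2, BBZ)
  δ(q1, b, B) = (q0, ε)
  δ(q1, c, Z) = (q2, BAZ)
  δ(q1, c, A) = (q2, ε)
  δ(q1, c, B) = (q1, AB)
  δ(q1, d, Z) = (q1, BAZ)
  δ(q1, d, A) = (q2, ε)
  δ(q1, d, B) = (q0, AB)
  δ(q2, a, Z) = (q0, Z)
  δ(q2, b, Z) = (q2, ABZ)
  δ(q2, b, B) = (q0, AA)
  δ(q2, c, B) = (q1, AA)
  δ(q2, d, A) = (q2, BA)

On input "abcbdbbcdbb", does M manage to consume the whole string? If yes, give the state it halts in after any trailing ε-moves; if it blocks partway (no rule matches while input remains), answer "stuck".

q1

(q0, abcbdbbcdbb, Z) ⊢ (q0, bcbdbbcdbb, BZ) ⊢ (q1, cbdbbcdbb, AZ) ⊢ (q2, bdbbcdbb, Z) ⊢ (q2, dbbcdbb, ABZ) ⊢ (q2, bbcdbb, BABZ) ⊢ (q0, bcdbb, AAABZ) ⊢ (q1, cdbb, AAABZ) ⊢ (q2, dbb, AABZ) ⊢ (q2, bb, BAABZ) ⊢ (q0, b, AAAABZ) ⊢ (q1, ε, AAAABZ)
All input consumed; M is in state q1.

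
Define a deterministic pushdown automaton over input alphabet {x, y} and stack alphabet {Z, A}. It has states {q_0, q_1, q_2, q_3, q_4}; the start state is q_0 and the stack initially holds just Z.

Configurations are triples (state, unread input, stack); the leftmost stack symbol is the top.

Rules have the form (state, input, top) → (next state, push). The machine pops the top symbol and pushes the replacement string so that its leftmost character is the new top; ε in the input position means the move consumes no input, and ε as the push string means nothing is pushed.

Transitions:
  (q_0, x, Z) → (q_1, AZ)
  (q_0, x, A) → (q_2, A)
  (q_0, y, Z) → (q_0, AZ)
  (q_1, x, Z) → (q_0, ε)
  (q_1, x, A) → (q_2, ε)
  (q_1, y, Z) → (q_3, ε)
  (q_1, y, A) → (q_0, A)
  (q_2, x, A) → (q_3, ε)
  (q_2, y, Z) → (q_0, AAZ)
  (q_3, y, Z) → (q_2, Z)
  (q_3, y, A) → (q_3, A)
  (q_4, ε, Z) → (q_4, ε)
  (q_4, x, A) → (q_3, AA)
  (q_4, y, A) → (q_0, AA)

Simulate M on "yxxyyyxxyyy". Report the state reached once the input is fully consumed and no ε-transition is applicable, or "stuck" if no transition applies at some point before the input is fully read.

(q_0, yxxyyyxxyyy, Z)
  read y, top Z: go to q_0, push AZ → (q_0, xxyyyxxyyy, AZ)
  read x, top A: go to q_2, push A → (q_2, xyyyxxyyy, AZ)
  read x, top A: go to q_3, push ε → (q_3, yyyxxyyy, Z)
  read y, top Z: go to q_2, push Z → (q_2, yyxxyyy, Z)
  read y, top Z: go to q_0, push AAZ → (q_0, yxxyyy, AAZ)
No transition for (q_0, y, top A); M blocks with input yxxyyy remaining.

stuck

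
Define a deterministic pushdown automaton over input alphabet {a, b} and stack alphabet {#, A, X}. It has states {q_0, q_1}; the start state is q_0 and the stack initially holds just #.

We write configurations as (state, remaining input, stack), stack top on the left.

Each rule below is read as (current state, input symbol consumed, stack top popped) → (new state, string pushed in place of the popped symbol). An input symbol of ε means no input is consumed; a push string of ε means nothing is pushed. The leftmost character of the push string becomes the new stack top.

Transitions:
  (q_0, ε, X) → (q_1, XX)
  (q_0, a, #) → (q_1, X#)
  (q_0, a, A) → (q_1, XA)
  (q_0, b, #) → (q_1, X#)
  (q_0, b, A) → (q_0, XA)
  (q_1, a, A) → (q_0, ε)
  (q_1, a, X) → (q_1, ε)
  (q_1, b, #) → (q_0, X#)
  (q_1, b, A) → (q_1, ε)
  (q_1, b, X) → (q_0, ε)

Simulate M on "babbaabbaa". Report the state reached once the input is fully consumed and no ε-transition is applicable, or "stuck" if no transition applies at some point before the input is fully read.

q_1

(q_0, babbaabbaa, #)
  read b, top #: go to q_1, push X# → (q_1, abbaabbaa, X#)
  read a, top X: go to q_1, push ε → (q_1, bbaabbaa, #)
  read b, top #: go to q_0, push X# → (q_0, baabbaa, X#)
  ε-move, top X: go to q_1, push XX → (q_1, baabbaa, XX#)
  read b, top X: go to q_0, push ε → (q_0, aabbaa, X#)
  ε-move, top X: go to q_1, push XX → (q_1, aabbaa, XX#)
  read a, top X: go to q_1, push ε → (q_1, abbaa, X#)
  read a, top X: go to q_1, push ε → (q_1, bbaa, #)
  read b, top #: go to q_0, push X# → (q_0, baa, X#)
  ε-move, top X: go to q_1, push XX → (q_1, baa, XX#)
  read b, top X: go to q_0, push ε → (q_0, aa, X#)
  ε-move, top X: go to q_1, push XX → (q_1, aa, XX#)
  read a, top X: go to q_1, push ε → (q_1, a, X#)
  read a, top X: go to q_1, push ε → (q_1, ε, #)
All input consumed; M is in state q_1.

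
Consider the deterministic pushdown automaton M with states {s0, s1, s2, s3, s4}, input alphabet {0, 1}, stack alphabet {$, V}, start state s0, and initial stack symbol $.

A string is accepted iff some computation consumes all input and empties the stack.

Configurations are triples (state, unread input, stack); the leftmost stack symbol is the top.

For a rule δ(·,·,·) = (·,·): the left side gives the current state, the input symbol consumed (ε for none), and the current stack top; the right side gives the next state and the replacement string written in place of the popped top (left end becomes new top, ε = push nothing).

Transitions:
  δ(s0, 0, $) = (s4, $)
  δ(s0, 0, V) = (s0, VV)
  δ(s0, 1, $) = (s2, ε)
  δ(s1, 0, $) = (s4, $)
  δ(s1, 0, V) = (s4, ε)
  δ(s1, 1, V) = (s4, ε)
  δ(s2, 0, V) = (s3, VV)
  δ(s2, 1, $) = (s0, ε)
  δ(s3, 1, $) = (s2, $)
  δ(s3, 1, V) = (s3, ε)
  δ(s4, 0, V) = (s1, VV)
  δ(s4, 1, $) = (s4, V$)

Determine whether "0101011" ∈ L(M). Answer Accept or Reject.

(s0, 0101011, $)
  read 0, top $: go to s4, push $ → (s4, 101011, $)
  read 1, top $: go to s4, push V$ → (s4, 01011, V$)
  read 0, top V: go to s1, push VV → (s1, 1011, VV$)
  read 1, top V: go to s4, push ε → (s4, 011, V$)
  read 0, top V: go to s1, push VV → (s1, 11, VV$)
  read 1, top V: go to s4, push ε → (s4, 1, V$)
No transition applies at (s4, 1, V$); input not fully consumed.

Reject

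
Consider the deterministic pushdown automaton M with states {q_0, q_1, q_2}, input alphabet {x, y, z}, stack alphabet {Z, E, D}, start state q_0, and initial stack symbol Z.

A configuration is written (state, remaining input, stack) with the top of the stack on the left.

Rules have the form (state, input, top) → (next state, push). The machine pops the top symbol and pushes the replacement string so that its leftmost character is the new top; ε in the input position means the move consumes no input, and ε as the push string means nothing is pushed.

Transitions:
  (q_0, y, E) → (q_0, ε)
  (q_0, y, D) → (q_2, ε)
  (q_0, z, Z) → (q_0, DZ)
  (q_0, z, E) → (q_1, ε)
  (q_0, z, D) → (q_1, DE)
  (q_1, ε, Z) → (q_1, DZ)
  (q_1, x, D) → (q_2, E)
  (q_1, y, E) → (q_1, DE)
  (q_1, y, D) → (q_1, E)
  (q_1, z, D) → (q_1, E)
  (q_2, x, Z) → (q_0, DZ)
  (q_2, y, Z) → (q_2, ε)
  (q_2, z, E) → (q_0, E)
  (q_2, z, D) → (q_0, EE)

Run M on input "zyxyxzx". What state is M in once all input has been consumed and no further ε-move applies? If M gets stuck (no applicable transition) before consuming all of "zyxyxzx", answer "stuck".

q_2

(q_0, zyxyxzx, Z)
  read z, top Z: go to q_0, push DZ → (q_0, yxyxzx, DZ)
  read y, top D: go to q_2, push ε → (q_2, xyxzx, Z)
  read x, top Z: go to q_0, push DZ → (q_0, yxzx, DZ)
  read y, top D: go to q_2, push ε → (q_2, xzx, Z)
  read x, top Z: go to q_0, push DZ → (q_0, zx, DZ)
  read z, top D: go to q_1, push DE → (q_1, x, DEZ)
  read x, top D: go to q_2, push E → (q_2, ε, EEZ)
All input consumed; M is in state q_2.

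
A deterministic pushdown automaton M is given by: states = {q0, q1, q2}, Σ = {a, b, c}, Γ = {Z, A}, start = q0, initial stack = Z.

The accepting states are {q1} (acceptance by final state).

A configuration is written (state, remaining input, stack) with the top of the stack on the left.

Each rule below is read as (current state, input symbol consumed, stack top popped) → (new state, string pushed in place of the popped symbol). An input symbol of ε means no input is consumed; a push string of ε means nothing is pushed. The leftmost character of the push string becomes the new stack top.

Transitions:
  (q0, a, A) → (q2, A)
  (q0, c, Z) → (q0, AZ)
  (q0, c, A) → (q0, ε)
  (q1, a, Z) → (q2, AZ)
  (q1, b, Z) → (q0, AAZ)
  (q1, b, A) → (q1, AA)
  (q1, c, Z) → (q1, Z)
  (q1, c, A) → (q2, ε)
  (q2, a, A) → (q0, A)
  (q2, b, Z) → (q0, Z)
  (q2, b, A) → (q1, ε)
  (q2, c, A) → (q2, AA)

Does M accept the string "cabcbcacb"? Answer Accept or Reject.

(q0, cabcbcacb, Z) ⊢ (q0, abcbcacb, AZ) ⊢ (q2, bcbcacb, AZ) ⊢ (q1, cbcacb, Z) ⊢ (q1, bcacb, Z) ⊢ (q0, cacb, AAZ) ⊢ (q0, acb, AZ) ⊢ (q2, cb, AZ) ⊢ (q2, b, AAZ) ⊢ (q1, ε, AZ)
All input consumed; state q1 ∈ F.

Accept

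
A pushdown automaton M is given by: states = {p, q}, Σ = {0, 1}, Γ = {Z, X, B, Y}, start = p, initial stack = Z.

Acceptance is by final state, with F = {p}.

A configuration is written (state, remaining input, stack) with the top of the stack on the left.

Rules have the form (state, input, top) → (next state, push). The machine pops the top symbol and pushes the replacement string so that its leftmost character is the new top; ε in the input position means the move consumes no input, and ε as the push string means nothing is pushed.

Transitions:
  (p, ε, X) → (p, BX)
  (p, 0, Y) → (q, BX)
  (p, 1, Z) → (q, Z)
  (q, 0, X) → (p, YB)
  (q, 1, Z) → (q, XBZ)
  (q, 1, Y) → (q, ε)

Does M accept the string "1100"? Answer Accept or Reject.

Reject

No computation consumes all input and reaches a final state.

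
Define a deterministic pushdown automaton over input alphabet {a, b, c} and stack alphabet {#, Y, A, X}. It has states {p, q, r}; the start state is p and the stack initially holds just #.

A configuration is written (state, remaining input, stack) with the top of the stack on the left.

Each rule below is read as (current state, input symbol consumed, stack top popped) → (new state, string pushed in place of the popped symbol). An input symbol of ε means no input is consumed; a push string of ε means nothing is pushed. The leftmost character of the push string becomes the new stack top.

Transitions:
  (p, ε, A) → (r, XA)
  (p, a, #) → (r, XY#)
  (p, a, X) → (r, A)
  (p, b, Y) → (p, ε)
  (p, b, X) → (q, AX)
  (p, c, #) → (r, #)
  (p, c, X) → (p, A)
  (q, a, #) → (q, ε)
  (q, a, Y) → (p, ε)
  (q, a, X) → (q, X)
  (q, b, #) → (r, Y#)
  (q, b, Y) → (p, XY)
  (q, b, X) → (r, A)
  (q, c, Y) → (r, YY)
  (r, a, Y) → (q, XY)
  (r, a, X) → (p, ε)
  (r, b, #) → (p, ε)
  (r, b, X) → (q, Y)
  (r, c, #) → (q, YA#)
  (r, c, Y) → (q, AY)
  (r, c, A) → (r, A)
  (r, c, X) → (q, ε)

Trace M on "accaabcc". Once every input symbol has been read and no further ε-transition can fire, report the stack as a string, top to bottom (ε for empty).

AYY#

(p, accaabcc, #) ⊢ (r, ccaabcc, XY#) ⊢ (q, caabcc, Y#) ⊢ (r, aabcc, YY#) ⊢ (q, abcc, XYY#) ⊢ (q, bcc, XYY#) ⊢ (r, cc, AYY#) ⊢ (r, c, AYY#) ⊢ (r, ε, AYY#)
All input consumed in state r with stack AYY#.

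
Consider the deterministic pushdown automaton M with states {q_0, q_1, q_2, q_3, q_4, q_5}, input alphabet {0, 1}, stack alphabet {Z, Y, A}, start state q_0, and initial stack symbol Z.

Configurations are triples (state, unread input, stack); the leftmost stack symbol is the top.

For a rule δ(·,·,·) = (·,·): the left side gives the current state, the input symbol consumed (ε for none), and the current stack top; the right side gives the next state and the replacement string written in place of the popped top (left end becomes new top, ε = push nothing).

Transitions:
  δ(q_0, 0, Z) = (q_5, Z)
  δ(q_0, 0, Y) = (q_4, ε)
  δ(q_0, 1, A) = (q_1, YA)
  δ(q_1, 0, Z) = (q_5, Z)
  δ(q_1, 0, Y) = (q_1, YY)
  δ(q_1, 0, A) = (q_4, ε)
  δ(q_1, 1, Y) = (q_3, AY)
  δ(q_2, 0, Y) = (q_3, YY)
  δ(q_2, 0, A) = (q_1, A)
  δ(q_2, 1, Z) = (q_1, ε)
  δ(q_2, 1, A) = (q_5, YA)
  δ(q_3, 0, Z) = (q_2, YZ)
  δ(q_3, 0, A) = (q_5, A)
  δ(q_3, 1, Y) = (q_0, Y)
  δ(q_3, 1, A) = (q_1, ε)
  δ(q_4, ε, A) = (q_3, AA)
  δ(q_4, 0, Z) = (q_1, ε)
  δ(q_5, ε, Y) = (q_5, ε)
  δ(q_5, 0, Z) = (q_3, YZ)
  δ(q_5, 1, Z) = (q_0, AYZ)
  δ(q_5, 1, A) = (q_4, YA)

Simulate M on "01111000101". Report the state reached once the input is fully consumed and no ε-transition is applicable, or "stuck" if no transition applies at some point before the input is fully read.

(q_0, 01111000101, Z) ⊢ (q_5, 1111000101, Z) ⊢ (q_0, 111000101, AYZ) ⊢ (q_1, 11000101, YAYZ) ⊢ (q_3, 1000101, AYAYZ) ⊢ (q_1, 000101, YAYZ) ⊢ (q_1, 00101, YYAYZ) ⊢ (q_1, 0101, YYYAYZ) ⊢ (q_1, 101, YYYYAYZ) ⊢ (q_3, 01, AYYYYAYZ) ⊢ (q_5, 1, AYYYYAYZ) ⊢ (q_4, ε, YAYYYYAYZ)
All input consumed; M is in state q_4.

q_4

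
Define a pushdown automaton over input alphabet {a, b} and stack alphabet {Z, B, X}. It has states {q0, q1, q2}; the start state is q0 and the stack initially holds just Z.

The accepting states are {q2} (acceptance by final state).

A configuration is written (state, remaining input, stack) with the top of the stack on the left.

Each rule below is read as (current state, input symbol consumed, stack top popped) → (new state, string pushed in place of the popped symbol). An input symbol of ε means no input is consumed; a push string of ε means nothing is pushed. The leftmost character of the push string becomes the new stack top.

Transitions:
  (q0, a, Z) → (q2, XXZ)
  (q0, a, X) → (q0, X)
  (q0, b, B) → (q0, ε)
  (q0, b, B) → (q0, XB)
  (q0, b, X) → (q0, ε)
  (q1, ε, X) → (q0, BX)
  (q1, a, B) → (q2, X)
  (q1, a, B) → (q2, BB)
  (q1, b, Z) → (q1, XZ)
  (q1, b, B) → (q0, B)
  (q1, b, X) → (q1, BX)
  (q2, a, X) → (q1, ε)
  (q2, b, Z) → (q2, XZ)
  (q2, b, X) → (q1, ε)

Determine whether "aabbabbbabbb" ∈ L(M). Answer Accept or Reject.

Reject

No computation consumes all input and reaches a final state.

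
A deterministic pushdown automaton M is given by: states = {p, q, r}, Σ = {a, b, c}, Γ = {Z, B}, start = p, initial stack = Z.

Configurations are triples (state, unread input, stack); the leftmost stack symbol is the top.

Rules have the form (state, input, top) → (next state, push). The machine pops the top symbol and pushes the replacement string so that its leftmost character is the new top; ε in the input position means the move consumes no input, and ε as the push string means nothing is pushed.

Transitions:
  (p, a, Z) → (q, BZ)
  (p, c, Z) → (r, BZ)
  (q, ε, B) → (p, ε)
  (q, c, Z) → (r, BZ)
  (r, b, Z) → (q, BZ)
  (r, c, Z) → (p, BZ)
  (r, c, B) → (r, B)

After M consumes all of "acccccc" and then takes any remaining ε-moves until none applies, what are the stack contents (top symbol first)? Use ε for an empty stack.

(p, acccccc, Z)
  read a, top Z: go to q, push BZ → (q, cccccc, BZ)
  ε-move, top B: go to p, push ε → (p, cccccc, Z)
  read c, top Z: go to r, push BZ → (r, ccccc, BZ)
  read c, top B: go to r, push B → (r, cccc, BZ)
  read c, top B: go to r, push B → (r, ccc, BZ)
  read c, top B: go to r, push B → (r, cc, BZ)
  read c, top B: go to r, push B → (r, c, BZ)
  read c, top B: go to r, push B → (r, ε, BZ)
All input consumed in state r with stack BZ.

BZ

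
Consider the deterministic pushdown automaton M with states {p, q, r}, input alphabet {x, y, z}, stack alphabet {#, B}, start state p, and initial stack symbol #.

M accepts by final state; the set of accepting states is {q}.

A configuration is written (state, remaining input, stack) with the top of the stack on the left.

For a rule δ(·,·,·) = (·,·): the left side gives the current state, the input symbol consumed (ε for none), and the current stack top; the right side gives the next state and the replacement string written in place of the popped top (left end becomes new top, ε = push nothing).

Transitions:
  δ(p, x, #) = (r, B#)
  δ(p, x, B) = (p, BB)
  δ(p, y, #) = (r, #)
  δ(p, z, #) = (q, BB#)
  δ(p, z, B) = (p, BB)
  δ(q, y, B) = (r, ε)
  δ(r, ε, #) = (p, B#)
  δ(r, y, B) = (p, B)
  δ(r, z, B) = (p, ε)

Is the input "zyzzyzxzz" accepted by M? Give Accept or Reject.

Accept

(p, zyzzyzxzz, #) ⊢ (q, yzzyzxzz, BB#) ⊢ (r, zzyzxzz, B#) ⊢ (p, zyzxzz, #) ⊢ (q, yzxzz, BB#) ⊢ (r, zxzz, B#) ⊢ (p, xzz, #) ⊢ (r, zz, B#) ⊢ (p, z, #) ⊢ (q, ε, BB#)
All input consumed; state q ∈ F.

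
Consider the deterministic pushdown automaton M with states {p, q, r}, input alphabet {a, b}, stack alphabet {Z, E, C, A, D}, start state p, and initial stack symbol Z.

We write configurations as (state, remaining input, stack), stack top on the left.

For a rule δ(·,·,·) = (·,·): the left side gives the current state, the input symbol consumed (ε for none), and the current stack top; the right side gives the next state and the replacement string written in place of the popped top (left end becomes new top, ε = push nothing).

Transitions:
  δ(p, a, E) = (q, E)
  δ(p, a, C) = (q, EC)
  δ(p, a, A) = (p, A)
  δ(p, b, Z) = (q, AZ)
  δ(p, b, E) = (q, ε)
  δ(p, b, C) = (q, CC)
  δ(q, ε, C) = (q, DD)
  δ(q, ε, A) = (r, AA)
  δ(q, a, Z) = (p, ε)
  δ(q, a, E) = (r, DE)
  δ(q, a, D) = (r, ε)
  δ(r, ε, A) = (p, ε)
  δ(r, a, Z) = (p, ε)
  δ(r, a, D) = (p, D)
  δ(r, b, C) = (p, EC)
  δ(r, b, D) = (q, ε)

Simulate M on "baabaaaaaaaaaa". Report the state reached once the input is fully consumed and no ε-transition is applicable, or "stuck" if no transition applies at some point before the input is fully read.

stuck

(p, baabaaaaaaaaaa, Z)
  read b, top Z: go to q, push AZ → (q, aabaaaaaaaaaa, AZ)
  ε-move, top A: go to r, push AA → (r, aabaaaaaaaaaa, AAZ)
  ε-move, top A: go to p, push ε → (p, aabaaaaaaaaaa, AZ)
  read a, top A: go to p, push A → (p, abaaaaaaaaaa, AZ)
  read a, top A: go to p, push A → (p, baaaaaaaaaa, AZ)
No transition for (p, b, top A); M blocks with input baaaaaaaaaa remaining.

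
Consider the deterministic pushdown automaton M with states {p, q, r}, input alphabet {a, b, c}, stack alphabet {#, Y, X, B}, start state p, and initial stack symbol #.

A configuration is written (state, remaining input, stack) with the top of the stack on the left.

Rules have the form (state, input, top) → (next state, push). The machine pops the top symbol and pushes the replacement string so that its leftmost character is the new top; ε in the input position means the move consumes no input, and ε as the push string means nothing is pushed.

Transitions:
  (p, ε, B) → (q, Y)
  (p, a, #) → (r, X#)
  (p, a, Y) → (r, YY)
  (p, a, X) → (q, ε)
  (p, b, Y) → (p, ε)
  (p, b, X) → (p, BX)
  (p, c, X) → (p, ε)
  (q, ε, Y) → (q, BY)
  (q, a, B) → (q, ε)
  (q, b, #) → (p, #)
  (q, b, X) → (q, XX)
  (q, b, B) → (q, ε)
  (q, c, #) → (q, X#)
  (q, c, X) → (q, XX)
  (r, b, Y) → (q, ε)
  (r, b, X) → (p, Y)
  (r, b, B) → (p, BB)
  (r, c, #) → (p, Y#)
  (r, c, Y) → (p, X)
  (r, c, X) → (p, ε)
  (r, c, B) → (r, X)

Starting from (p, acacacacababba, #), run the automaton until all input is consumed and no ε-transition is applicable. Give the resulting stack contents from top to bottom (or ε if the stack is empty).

BY#

(p, acacacacababba, #)
  read a, top #: go to r, push X# → (r, cacacacababba, X#)
  read c, top X: go to p, push ε → (p, acacacababba, #)
  read a, top #: go to r, push X# → (r, cacacababba, X#)
  read c, top X: go to p, push ε → (p, acacababba, #)
  read a, top #: go to r, push X# → (r, cacababba, X#)
  read c, top X: go to p, push ε → (p, acababba, #)
  read a, top #: go to r, push X# → (r, cababba, X#)
  read c, top X: go to p, push ε → (p, ababba, #)
  read a, top #: go to r, push X# → (r, babba, X#)
  read b, top X: go to p, push Y → (p, abba, Y#)
  read a, top Y: go to r, push YY → (r, bba, YY#)
  read b, top Y: go to q, push ε → (q, ba, Y#)
  ε-move, top Y: go to q, push BY → (q, ba, BY#)
  read b, top B: go to q, push ε → (q, a, Y#)
  ε-move, top Y: go to q, push BY → (q, a, BY#)
  read a, top B: go to q, push ε → (q, ε, Y#)
  ε-move, top Y: go to q, push BY → (q, ε, BY#)
All input consumed in state q with stack BY#.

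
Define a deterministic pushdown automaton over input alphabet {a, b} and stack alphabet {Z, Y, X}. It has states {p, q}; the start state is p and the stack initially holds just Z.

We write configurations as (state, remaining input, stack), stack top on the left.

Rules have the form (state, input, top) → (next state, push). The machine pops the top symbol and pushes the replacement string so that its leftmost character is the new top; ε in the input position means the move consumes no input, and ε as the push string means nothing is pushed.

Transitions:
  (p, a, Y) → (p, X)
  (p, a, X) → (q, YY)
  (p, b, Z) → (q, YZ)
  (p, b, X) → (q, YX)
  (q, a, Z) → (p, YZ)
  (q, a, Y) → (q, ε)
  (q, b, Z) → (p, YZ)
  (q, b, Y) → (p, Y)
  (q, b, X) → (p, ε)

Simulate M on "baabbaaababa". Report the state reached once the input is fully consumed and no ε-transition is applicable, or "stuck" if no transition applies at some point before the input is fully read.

stuck

(p, baabbaaababa, Z)
  read b, top Z: go to q, push YZ → (q, aabbaaababa, YZ)
  read a, top Y: go to q, push ε → (q, abbaaababa, Z)
  read a, top Z: go to p, push YZ → (p, bbaaababa, YZ)
No transition for (p, b, top Y); M blocks with input bbaaababa remaining.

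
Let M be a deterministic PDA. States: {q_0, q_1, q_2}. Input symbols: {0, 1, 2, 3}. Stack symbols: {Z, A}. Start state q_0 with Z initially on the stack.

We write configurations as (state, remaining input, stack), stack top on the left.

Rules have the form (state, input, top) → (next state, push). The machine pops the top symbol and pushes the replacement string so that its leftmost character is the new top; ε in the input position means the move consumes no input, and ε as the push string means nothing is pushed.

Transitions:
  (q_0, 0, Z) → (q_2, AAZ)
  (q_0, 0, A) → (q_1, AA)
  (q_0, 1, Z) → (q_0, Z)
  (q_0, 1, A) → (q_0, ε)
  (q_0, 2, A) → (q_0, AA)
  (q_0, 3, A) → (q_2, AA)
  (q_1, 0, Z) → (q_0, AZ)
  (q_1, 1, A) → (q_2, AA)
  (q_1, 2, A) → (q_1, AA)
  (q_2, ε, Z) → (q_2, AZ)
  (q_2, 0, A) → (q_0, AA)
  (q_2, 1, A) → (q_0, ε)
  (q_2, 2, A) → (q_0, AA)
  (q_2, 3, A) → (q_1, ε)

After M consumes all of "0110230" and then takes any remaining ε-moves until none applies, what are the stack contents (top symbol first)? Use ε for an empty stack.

AAAAAZ

(q_0, 0110230, Z)
  read 0, top Z: go to q_2, push AAZ → (q_2, 110230, AAZ)
  read 1, top A: go to q_0, push ε → (q_0, 10230, AZ)
  read 1, top A: go to q_0, push ε → (q_0, 0230, Z)
  read 0, top Z: go to q_2, push AAZ → (q_2, 230, AAZ)
  read 2, top A: go to q_0, push AA → (q_0, 30, AAAZ)
  read 3, top A: go to q_2, push AA → (q_2, 0, AAAAZ)
  read 0, top A: go to q_0, push AA → (q_0, ε, AAAAAZ)
All input consumed in state q_0 with stack AAAAAZ.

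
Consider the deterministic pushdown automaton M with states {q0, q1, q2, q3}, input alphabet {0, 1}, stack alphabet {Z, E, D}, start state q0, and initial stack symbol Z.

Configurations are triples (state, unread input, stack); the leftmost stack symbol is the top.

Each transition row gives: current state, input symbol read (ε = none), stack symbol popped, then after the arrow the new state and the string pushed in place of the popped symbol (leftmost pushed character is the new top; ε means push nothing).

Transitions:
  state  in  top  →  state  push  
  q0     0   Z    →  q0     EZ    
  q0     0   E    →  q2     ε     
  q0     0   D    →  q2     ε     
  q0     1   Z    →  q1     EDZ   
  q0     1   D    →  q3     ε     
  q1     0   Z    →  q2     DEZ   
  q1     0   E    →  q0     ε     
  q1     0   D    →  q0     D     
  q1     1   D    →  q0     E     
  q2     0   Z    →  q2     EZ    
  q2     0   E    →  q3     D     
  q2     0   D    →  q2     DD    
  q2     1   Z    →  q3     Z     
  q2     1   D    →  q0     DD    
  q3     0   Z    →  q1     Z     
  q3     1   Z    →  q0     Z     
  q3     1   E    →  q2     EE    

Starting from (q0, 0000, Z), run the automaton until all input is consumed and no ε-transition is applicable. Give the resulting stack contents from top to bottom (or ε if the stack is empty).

(q0, 0000, Z)
  read 0, top Z: go to q0, push EZ → (q0, 000, EZ)
  read 0, top E: go to q2, push ε → (q2, 00, Z)
  read 0, top Z: go to q2, push EZ → (q2, 0, EZ)
  read 0, top E: go to q3, push D → (q3, ε, DZ)
All input consumed in state q3 with stack DZ.

DZ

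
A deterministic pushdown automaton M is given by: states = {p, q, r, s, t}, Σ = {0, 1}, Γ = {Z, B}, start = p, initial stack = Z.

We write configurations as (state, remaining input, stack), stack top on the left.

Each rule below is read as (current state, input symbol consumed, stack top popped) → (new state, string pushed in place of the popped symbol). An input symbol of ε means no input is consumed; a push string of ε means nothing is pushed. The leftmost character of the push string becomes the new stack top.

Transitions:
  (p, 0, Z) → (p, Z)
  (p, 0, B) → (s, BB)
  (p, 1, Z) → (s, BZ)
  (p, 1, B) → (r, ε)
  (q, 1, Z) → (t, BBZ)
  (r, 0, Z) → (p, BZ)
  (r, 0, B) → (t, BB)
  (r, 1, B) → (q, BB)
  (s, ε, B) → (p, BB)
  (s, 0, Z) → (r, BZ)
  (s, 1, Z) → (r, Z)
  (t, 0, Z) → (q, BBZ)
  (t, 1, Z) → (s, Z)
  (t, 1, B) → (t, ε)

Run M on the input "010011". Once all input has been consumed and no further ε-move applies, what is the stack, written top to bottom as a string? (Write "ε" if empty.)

BBBBBBZ

(p, 010011, Z)
  read 0, top Z: go to p, push Z → (p, 10011, Z)
  read 1, top Z: go to s, push BZ → (s, 0011, BZ)
  ε-move, top B: go to p, push BB → (p, 0011, BBZ)
  read 0, top B: go to s, push BB → (s, 011, BBBZ)
  ε-move, top B: go to p, push BB → (p, 011, BBBBZ)
  read 0, top B: go to s, push BB → (s, 11, BBBBBZ)
  ε-move, top B: go to p, push BB → (p, 11, BBBBBBZ)
  read 1, top B: go to r, push ε → (r, 1, BBBBBZ)
  read 1, top B: go to q, push BB → (q, ε, BBBBBBZ)
All input consumed in state q with stack BBBBBBZ.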